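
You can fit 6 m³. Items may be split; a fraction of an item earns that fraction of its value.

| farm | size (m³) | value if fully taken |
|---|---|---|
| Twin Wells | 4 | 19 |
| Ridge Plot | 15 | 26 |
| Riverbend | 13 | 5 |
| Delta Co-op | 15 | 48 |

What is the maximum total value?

Rank by value-to-size ratio: Twin Wells 19/4≈4.75, Delta Co-op 48/15≈3.2, Ridge Plot 26/15≈1.73, Riverbend 5/13≈0.385.
All 4 m³ of Twin Wells fit (value 19) — 2 remain.
Only 2 m³ remain; take 2/15 of Delta Co-op for value 48×2/15 = 6.4.
Total value = 25.4.

25.4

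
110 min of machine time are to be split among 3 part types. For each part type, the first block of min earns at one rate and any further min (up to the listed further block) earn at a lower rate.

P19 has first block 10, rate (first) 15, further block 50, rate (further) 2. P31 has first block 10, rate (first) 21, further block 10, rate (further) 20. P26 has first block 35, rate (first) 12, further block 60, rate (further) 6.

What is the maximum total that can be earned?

1250

Rank every tier by rate: P31/first 21 > P31/second 20 > P19/first 15 > P26/first 12 > P26/second 6 > P19/second 2.
Fill P31 first block (10 at 21) → 100 left.
P31/second (20): +10 → 90 left.
P19 first at 15: fill all 10 → 80 left.
P26 first at 12: fill all 35 → 45 left.
P26/second: +45 of 60 at 6; pool empty.
Total = 21×10 + 20×10 + 15×10 + 12×35 + 6×45 = 1250.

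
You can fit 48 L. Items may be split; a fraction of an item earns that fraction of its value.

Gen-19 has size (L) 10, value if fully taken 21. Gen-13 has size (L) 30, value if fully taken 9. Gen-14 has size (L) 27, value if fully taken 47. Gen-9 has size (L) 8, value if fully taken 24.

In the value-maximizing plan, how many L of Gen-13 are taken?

3

Rank by value-to-size ratio: Gen-9 24/8≈3, Gen-19 21/10≈2.1, Gen-14 47/27≈1.74, Gen-13 9/30≈0.3.
All 8 L of Gen-9 fit (value 24) — 40 remain.
Gen-19: take in full, 10 L for value 21 — 30 left.
All 27 L of Gen-14 fit (value 47) — 3 remain.
Fill the last 3 L with part of Gen-13: 3/30 of it earns 0.9.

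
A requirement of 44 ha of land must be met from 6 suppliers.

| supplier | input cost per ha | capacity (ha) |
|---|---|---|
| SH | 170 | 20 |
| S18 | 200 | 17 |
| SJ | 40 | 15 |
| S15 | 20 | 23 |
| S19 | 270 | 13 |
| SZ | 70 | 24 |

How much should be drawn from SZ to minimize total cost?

Cheapest first:
Take 23 from S15 at 20 — need 21 more.
SJ (40): use full 15 — 6 ha to go.
Take 6 from SZ at 70 to finish.
SH, S18, S19: unused.

6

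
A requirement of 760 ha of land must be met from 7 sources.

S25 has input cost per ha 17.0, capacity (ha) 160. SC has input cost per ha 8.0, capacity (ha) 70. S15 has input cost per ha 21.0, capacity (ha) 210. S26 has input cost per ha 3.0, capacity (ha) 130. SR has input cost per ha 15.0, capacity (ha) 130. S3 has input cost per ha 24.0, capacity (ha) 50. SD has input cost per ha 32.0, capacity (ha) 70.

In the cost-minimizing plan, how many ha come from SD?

Cheapest first:
S26 at 3.0: take all 130 ha → 630 still needed.
Take 70 from SC at 8.0 → need 560 more.
Take 130 from SR at 15.0 → need 430 more.
S25 (17.0): use full 160 → 270 ha to go.
S15 (21.0): use full 210 → 60 ha to go.
S3 at 24.0: take all 50 ha → 10 still needed.
Take 10 from SD at 32.0 to finish.

10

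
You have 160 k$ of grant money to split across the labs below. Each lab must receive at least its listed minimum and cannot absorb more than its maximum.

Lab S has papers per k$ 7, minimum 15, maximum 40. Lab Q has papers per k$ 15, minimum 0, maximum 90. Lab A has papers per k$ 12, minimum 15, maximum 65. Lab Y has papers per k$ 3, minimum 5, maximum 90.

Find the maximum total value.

2070

Meeting every minimum uses 15+0+15+5 = 35 k$, leaving 125.
Rank by papers per k$: Lab Q 15 > Lab A 12 > Lab S 7 > Lab Y 3.
Lab Q takes 90 more to reach its cap of 90 — 35 left.
Lab A: +35 (room for 50) → 50. Pool exhausted.
Total = 7×15 + 15×90 + 12×50 + 3×5 = 2070.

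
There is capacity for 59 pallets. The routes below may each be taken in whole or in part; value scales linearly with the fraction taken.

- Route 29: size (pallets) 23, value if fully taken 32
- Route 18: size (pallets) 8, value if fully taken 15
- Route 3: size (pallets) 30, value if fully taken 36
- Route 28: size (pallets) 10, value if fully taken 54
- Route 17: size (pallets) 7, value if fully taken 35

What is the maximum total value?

Rank by value-to-size ratio: Route 28 54/10≈5.4, Route 17 35/7≈5, Route 18 15/8≈1.88, Route 29 32/23≈1.39, Route 3 36/30≈1.2.
Take all of Route 28 (10 pallets, value 54) ; 49 pallets left.
Route 17: take in full, 7 pallets for value 35 ; 42 left.
All 8 pallets of Route 18 fit (value 15) ; 34 remain.
Take all of Route 29 (23 pallets, value 32) ; 11 pallets left.
Only 11 pallets remain; take 11/30 of Route 3 for value 36×11/30 = 13.2.
Total value = 149.2.

149.2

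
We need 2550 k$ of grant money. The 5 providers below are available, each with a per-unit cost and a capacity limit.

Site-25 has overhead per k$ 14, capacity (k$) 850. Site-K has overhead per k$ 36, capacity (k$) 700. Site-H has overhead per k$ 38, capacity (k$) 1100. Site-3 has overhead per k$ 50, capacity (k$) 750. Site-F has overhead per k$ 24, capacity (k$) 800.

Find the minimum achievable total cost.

63900

Cheapest first:
Site-25 at 14: take all 850 k$ → 1700 still needed.
Site-F (24): use full 800 → 900 k$ to go.
Site-K at 36: take all 700 k$ → 200 still needed.
Site-H (38): take the remaining 200 → done.
Site-3: unused.
Cost = 850×14 + 800×24 + 700×36 + 200×38 = 63900.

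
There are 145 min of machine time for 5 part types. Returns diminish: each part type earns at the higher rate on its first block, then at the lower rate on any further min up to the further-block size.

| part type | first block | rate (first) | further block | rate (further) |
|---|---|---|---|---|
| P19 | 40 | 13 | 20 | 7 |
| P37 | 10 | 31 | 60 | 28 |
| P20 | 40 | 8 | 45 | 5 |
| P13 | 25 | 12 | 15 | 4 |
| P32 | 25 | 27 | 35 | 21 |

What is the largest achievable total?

Treat each block as its own option and order by rate: P37/first 31 > P37/second 28 > P32/first 27 > P32/second 21 > P19/first 13 > P13/first 12 > P20/first 8 > P19/second 7 > P20/second 5 > P13/second 4.
Fill P37 first block (10 at 31) → 135 left.
P37 second at 28: fill all 60 → 75 left.
Fill P32 first block (25 at 27) → 50 left.
P32/second (21): +35 → 15 left.
P19 first at 13: only 15 left, fill 15.
Total = 31×10 + 28×60 + 27×25 + 21×35 + 13×15 = 3595.

3595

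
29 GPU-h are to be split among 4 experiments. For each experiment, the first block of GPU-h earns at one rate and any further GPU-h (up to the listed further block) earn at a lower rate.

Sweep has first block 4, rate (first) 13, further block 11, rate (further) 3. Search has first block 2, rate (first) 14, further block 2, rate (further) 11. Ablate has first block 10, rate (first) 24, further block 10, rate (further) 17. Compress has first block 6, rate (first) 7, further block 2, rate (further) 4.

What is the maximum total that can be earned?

519

Order all 8 blocks by rate: Ablate/first 24 > Ablate/second 17 > Search/first 14 > Sweep/first 13 > Search/second 11 > Compress/first 7 > Compress/second 4 > Sweep/second 3.
Ablate/first (24): +10 — 19 left.
Fill Ablate second block (10 at 17) — 9 left.
Search/first (14): +2 — 7 left.
Sweep/first (13): +4 — 3 left.
Fill Search second block (2 at 11) — 1 left.
Compress/first: +1 of 6 at 7; pool empty.
Total = 24×10 + 17×10 + 14×2 + 13×4 + 11×2 + 7×1 = 519.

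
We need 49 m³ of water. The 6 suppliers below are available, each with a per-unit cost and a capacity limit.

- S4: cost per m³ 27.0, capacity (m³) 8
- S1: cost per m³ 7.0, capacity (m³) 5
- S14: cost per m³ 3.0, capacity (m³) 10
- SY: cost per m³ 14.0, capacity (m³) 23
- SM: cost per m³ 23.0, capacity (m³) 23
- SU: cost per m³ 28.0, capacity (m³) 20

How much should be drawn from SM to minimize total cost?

11

Use suppliers in increasing cost order.
Take 10 from S14 at 3.0 — need 39 more.
S1 (7.0): use full 5 — 34 m³ to go.
SY (14.0): use full 23 — 11 m³ to go.
SM (23.0): take the remaining 11 — done.
S4, SU: unused.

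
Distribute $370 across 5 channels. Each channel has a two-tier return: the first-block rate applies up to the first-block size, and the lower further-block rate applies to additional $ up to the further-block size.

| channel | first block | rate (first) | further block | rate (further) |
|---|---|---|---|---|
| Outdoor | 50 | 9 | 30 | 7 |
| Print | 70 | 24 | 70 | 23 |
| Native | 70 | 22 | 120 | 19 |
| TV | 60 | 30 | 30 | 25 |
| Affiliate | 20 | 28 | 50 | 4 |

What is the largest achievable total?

8890

Order all 10 blocks by rate: TV/first 30 > Affiliate/first 28 > TV/second 25 > Print/first 24 > Print/second 23 > Native/first 22 > Native/second 19 > Outdoor/first 9 > Outdoor/second 7 > Affiliate/second 4.
Fill TV first block (60 at 30) → 310 left.
Fill Affiliate first block (20 at 28) → 290 left.
TV/second (25): +30 → 260 left.
Fill Print first block (70 at 24) → 190 left.
Print/second (23): +70 → 120 left.
Fill Native first block (70 at 22) → 50 left.
Native/second: +50 of 120 at 19; pool empty.
Total = 30×60 + 28×20 + 25×30 + 24×70 + 23×70 + 22×70 + 19×50 = 8890.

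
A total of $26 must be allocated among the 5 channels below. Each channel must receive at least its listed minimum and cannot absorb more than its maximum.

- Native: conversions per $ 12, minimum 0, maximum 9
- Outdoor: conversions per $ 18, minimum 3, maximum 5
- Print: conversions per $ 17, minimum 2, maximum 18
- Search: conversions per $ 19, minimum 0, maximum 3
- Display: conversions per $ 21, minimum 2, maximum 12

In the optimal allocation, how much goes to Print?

Meeting every minimum uses 0+3+2+0+2 = 7 $, leaving 19.
Highest conversions per $ first: Display 21 > Search 19 > Outdoor 18 > Print 17 > Native 12.
Display takes 10 more to reach its cap of 12 → 9 left.
Search takes 3 more to reach its cap of 3 → 6 left.
Give Outdoor 2 more to hit its cap of 5 → 4 left.
Print: +4 (room for 16) → 6. Pool exhausted.

6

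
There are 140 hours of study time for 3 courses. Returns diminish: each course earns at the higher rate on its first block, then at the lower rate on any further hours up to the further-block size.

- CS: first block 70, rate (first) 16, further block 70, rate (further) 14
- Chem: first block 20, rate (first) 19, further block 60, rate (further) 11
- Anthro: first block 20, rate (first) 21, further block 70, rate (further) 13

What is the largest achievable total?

Treat each block as its own option and order by rate: Anthro/tier1 21 > Chem/tier1 19 > CS/tier1 16 > CS/tier2 14 > Anthro/tier2 13 > Chem/tier2 11.
Anthro/tier1 (21): +20 — 120 left.
Fill Chem tier1 block (20 at 19) — 100 left.
CS/tier1 (16): +70 — 30 left.
CS/tier2: +30 of 70 at 14; pool empty.
Total = 21×20 + 19×20 + 16×70 + 14×30 = 2340.

2340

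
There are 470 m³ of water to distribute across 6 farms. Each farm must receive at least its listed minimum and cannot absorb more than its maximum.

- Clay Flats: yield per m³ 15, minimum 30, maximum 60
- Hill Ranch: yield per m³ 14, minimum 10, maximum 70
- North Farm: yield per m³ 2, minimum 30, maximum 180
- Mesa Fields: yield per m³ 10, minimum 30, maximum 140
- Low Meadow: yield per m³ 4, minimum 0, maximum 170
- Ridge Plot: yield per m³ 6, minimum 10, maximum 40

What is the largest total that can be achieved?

4100

Meeting every minimum uses 30+10+30+30+0+10 = 110 m³, leaving 360.
Rank by yield per m³: Clay Flats 15 > Hill Ranch 14 > Mesa Fields 10 > Ridge Plot 6 > Low Meadow 4 > North Farm 2.
Clay Flats takes 30 more to reach its cap of 60 ; 330 left.
Give Hill Ranch 60 more to hit its cap of 70 ; 270 left.
Mesa Fields: +110 to 140 (cap) ; 160 left.
Ridge Plot: +30 to 40 (cap) ; 130 left.
Low Meadow: +130 (room for 170) → 130. Pool exhausted.
Total = 15×60 + 14×70 + 2×30 + 10×140 + 4×130 + 6×40 = 4100.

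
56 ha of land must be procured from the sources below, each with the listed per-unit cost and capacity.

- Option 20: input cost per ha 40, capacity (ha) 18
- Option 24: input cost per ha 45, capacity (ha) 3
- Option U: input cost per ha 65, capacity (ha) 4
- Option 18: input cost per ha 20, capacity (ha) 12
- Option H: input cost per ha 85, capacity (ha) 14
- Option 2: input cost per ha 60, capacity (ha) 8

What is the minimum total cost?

2770

Use sources in increasing cost order.
Take 12 from Option 18 at 20 ; need 44 more.
Option 20 at 40: take all 18 ha ; 26 still needed.
Option 24 at 45: take all 3 ha ; 23 still needed.
Take 8 from Option 2 at 60 ; need 15 more.
Option U (65): use full 4 ; 11 ha to go.
Option H (85): take the remaining 11 ; done.
Cost = 12×20 + 18×40 + 3×45 + 8×60 + 4×65 + 11×85 = 2770.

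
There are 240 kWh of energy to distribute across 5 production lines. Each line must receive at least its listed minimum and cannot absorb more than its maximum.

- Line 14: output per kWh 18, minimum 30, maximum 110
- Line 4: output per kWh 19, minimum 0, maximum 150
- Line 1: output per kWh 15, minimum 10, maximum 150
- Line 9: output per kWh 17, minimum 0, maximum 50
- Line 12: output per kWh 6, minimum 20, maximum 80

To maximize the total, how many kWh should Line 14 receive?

Meeting every minimum uses 30+0+10+0+20 = 60 kWh, leaving 180.
Highest output per kWh first: Line 4 19 > Line 14 18 > Line 9 17 > Line 1 15 > Line 12 6.
Line 4 takes 150 more to reach its cap of 150 — 30 left.
Only 30 left; Line 14 takes them to reach 60.

60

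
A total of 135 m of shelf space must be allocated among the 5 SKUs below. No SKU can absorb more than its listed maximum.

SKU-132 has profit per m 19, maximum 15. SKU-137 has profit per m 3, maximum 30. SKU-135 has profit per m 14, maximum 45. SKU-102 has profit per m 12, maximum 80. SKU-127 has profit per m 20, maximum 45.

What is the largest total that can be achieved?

2175

Rank by profit per m: SKU-127 20 > SKU-132 19 > SKU-135 14 > SKU-102 12 > SKU-137 3.
SKU-127: +45 to 45 (cap) — 90 left.
SKU-132: +15 to 15 (cap) — 75 left.
Give SKU-135 45 to hit its cap of 45 — 30 left.
SKU-102 has room for 80 but only 30 remain, so it gets 30.
Total = 19×15 + 14×45 + 12×30 + 20×45 = 2175.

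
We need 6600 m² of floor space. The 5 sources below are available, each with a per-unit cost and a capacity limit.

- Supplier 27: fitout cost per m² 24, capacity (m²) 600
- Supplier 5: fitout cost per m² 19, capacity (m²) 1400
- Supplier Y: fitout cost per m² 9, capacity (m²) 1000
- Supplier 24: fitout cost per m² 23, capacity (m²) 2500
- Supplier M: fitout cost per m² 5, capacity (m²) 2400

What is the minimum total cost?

89000

Cheapest first:
Supplier M (5): use full 2400 — 4200 m² to go.
Take 1000 from Supplier Y at 9 — need 3200 more.
Supplier 5 at 19: take all 1400 m² — 1800 still needed.
Supplier 24 (23): take the remaining 1800 — done.
Supplier 27: unused.
Cost = 2400×5 + 1000×9 + 1400×19 + 1800×23 = 89000.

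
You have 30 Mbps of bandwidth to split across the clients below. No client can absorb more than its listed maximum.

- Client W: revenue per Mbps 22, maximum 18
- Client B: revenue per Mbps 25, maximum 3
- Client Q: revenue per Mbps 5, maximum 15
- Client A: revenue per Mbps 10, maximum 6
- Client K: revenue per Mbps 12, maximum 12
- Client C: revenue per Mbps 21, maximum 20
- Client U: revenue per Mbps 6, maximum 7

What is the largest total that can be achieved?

Order the clients by revenue per Mbps: Client B 25 > Client W 22 > Client C 21 > Client K 12 > Client A 10 > Client U 6 > Client Q 5.
Give Client B 3 to hit its cap of 3 → 27 left.
Client W takes 18 to reach its cap of 18 → 9 left.
Client C: +9 (room for 20) → 9. Pool exhausted.
Total = 22×18 + 25×3 + 21×9 = 660.

660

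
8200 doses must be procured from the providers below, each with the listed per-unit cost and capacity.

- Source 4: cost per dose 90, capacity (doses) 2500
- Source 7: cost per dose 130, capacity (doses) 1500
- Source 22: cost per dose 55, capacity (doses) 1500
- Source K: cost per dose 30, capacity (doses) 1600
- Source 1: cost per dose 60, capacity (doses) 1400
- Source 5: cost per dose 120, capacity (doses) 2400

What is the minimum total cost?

Fill from the cheapest provider first.
Source K at 30: take all 1600 doses — 6600 still needed.
Take 1500 from Source 22 at 55 — need 5100 more.
Take 1400 from Source 1 at 60 — need 3700 more.
Source 4 (90): use full 2500 — 1200 doses to go.
Source 5 (120): take the remaining 1200 — done.
Source 7: unused.
Cost = 1600×30 + 1500×55 + 1400×60 + 2500×90 + 1200×120 = 583500.

583500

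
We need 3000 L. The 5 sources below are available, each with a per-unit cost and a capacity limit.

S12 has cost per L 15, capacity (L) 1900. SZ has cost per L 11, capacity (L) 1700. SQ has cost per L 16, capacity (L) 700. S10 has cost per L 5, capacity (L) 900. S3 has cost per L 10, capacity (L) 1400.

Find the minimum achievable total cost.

Cheapest first:
S10 (5): use full 900 — 2100 L to go.
S3 (10): use full 1400 — 700 L to go.
Take 700 from SZ at 11 to finish.
S12, SQ: unused.
Cost = 900×5 + 1400×10 + 700×11 = 26200.

26200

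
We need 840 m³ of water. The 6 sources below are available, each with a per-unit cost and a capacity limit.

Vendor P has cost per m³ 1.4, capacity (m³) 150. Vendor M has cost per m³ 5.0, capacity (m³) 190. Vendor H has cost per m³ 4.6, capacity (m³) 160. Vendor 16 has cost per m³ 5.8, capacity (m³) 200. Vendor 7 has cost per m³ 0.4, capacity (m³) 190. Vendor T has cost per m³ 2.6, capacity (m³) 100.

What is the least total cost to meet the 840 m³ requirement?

Cheapest first:
Vendor 7 at 0.4: take all 190 m³ → 650 still needed.
Take 150 from Vendor P at 1.4 → need 500 more.
Take 100 from Vendor T at 2.6 → need 400 more.
Vendor H at 4.6: take all 160 m³ → 240 still needed.
Vendor M (5.0): use full 190 → 50 m³ to go.
Take 50 from Vendor 16 at 5.8 to finish.
Cost = 190×0.4 + 150×1.4 + 100×2.6 + 160×4.6 + 190×5.0 + 50×5.8 = 2522.

2522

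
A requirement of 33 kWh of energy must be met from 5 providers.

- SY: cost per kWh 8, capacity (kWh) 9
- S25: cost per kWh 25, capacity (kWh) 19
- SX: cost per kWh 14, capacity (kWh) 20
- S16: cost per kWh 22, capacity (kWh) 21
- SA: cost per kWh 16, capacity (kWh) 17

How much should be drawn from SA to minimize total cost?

4

Fill from the cheapest provider first.
Take 9 from SY at 8 → need 24 more.
Take 20 from SX at 14 → need 4 more.
Take 4 from SA at 16 to finish.
S16, S25: unused.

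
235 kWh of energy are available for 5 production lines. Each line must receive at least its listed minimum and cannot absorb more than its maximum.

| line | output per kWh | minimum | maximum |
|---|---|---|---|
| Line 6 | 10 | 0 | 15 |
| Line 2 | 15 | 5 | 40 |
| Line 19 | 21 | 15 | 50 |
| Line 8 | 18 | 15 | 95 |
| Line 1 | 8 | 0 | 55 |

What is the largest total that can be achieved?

Meeting every minimum uses 0+5+15+15+0 = 35 kWh, leaving 200.
Order the production lines by output per kWh: Line 19 21 > Line 8 18 > Line 2 15 > Line 6 10 > Line 1 8.
Line 19: +35 to 50 (cap) → 165 left.
Give Line 8 80 more to hit its cap of 95 → 85 left.
Line 2 takes 35 more to reach its cap of 40 → 50 left.
Give Line 6 15 more to hit its cap of 15 → 35 left.
Line 1: +35 (room for 55) → 35. Pool exhausted.
Total = 10×15 + 15×40 + 21×50 + 18×95 + 8×35 = 3790.

3790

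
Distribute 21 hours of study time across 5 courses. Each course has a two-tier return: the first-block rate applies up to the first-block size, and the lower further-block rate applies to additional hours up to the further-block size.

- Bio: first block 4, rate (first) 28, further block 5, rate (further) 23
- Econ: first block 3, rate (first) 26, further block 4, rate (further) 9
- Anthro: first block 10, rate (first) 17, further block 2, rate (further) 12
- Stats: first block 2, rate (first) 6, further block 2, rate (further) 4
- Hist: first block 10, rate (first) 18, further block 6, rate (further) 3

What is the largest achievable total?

Treat each block as its own option and order by rate: Bio/first 28 > Econ/first 26 > Bio/second 23 > Hist/first 18 > Anthro/first 17 > Anthro/second 12 > Econ/second 9 > Stats/first 6 > Stats/second 4 > Hist/second 3.
Fill Bio first block (4 at 28) ; 17 left.
Econ/first (26): +3 ; 14 left.
Bio second at 23: fill all 5 ; 9 left.
Hist first at 18: only 9 left, fill 9.
Total = 28×4 + 26×3 + 23×5 + 18×9 = 467.

467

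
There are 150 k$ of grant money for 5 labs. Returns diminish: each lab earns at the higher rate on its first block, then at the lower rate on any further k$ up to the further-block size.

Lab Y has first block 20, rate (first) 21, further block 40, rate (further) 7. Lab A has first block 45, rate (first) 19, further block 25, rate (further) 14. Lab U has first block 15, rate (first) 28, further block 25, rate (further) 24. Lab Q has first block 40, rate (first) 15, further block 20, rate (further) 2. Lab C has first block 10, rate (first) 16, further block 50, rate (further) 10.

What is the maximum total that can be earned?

Order all 10 blocks by rate: Lab U/tier1 28 > Lab U/tier2 24 > Lab Y/tier1 21 > Lab A/tier1 19 > Lab C/tier1 16 > Lab Q/tier1 15 > Lab A/tier2 14 > Lab C/tier2 10 > Lab Y/tier2 7 > Lab Q/tier2 2.
Lab U tier1 at 28: fill all 15 ; 135 left.
Lab U tier2 at 24: fill all 25 ; 110 left.
Lab Y/tier1 (21): +20 ; 90 left.
Fill Lab A tier1 block (45 at 19) ; 45 left.
Lab C/tier1 (16): +10 ; 35 left.
35 remain; put them into Lab Q tier1 at 15.
Total = 28×15 + 24×25 + 21×20 + 19×45 + 16×10 + 15×35 = 2980.

2980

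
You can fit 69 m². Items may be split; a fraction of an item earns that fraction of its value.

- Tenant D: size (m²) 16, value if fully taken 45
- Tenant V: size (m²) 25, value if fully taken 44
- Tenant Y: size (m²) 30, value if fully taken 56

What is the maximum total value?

141.48

Rank by value-to-size ratio: Tenant D 45/16≈2.81, Tenant Y 56/30≈1.87, Tenant V 44/25≈1.76.
Tenant D: take in full, 16 m² for value 45 → 53 left.
Take all of Tenant Y (30 m², value 56) → 23 m² left.
Fill the last 23 m² with part of Tenant V: 23/25 of it earns 40.48.
Total value = 141.48.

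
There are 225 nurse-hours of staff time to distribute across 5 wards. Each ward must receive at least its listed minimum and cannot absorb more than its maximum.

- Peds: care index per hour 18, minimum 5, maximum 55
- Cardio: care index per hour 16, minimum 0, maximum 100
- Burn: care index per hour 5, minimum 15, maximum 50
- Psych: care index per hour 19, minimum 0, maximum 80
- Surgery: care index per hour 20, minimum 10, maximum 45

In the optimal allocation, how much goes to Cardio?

Meeting every minimum uses 5+0+15+0+10 = 30 nurse-hours, leaving 195.
Rank by care index per hour: Surgery 20 > Psych 19 > Peds 18 > Cardio 16 > Burn 5.
Surgery: +35 to 45 (cap) → 160 left.
Give Psych 80 more to hit its cap of 80 → 80 left.
Peds takes 50 more to reach its cap of 55 → 30 left.
Cardio has room for 100 more but only 30 remain, so it gets 30.

30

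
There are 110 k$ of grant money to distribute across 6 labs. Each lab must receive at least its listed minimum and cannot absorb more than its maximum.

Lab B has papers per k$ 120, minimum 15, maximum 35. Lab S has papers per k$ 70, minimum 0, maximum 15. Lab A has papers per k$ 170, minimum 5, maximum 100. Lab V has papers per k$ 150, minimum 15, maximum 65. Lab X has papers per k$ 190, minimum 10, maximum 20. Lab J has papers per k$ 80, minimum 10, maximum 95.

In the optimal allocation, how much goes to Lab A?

Meeting every minimum uses 15+0+5+15+10+10 = 55 k$, leaving 55.
Rank by papers per k$: Lab X 190 > Lab A 170 > Lab V 150 > Lab B 120 > Lab J 80 > Lab S 70.
Lab X: +10 to 20 (cap) — 45 left.
Lab A has room for 95 more but only 45 remain, so it gets 50.

50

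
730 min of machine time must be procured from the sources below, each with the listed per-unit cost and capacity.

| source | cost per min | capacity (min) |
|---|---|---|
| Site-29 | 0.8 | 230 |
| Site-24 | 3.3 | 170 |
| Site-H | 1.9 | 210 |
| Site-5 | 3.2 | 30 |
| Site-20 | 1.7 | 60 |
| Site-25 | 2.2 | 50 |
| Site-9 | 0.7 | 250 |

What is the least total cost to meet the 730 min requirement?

822

Use sources in increasing cost order.
Take 250 from Site-9 at 0.7 — need 480 more.
Take 230 from Site-29 at 0.8 — need 250 more.
Site-20 at 1.7: take all 60 min — 190 still needed.
Take 190 from Site-H at 1.9 to finish.
Site-25, Site-5, Site-24: unused.
Cost = 250×0.7 + 230×0.8 + 60×1.7 + 190×1.9 = 822.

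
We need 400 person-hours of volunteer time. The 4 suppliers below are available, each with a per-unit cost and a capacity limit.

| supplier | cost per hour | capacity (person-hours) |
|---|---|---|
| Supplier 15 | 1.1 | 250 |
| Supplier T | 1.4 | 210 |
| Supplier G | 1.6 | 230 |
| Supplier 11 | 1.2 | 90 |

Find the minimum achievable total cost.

Cheapest first:
Supplier 15 at 1.1: take all 250 person-hours → 150 still needed.
Supplier 11 (1.2): use full 90 → 60 person-hours to go.
Take 60 from Supplier T at 1.4 to finish.
Supplier G: unused.
Cost = 250×1.1 + 90×1.2 + 60×1.4 = 467.

467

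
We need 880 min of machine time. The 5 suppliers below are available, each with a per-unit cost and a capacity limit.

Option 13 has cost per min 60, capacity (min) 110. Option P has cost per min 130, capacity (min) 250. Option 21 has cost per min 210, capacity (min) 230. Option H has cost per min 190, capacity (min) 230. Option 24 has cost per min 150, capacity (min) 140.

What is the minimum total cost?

Cheapest first:
Option 13 (60): use full 110 — 770 min to go.
Take 250 from Option P at 130 — need 520 more.
Option 24 at 150: take all 140 min — 380 still needed.
Take 230 from Option H at 190 — need 150 more.
Option 21 at 210: take 150 of its 230 — requirement met.
Cost = 110×60 + 250×130 + 140×150 + 230×190 + 150×210 = 135300.

135300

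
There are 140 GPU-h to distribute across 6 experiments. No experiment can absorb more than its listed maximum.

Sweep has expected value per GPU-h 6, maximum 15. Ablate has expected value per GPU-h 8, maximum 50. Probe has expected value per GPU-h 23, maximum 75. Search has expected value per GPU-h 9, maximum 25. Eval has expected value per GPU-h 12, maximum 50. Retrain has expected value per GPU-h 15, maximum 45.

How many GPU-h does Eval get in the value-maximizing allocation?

Highest expected value per GPU-h first: Probe 23 > Retrain 15 > Eval 12 > Search 9 > Ablate 8 > Sweep 6.
Give Probe 75 to hit its cap of 75 — 65 left.
Give Retrain 45 to hit its cap of 45 — 20 left.
Eval has room for 50 but only 20 remain, so it gets 20.

20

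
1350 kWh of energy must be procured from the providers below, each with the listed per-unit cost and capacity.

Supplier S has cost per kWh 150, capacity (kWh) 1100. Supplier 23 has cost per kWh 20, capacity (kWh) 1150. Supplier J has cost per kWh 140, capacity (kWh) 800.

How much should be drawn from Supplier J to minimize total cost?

Use providers in increasing cost order.
Supplier 23 (20): use full 1150 — 200 kWh to go.
Supplier J (140): take the remaining 200 — done.
Supplier S: unused.

200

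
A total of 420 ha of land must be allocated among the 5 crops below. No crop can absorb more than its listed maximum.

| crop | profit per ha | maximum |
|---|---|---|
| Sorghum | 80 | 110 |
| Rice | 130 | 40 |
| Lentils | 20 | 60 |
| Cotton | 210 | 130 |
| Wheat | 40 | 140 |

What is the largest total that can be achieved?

Rank by profit per ha: Cotton 210 > Rice 130 > Sorghum 80 > Wheat 40 > Lentils 20.
Cotton takes 130 to reach its cap of 130 — 290 left.
Give Rice 40 to hit its cap of 40 — 250 left.
Sorghum: +110 to 110 (cap) — 140 left.
Wheat takes 140 to reach its cap of 140 — 0 left.
Total = 80×110 + 130×40 + 210×130 + 40×140 = 46900.

46900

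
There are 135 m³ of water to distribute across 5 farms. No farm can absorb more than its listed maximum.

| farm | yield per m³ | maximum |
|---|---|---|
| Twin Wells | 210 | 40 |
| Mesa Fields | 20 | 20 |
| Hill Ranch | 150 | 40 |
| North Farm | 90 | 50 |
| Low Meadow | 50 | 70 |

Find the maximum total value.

19150

Order the farms by yield per m³: Twin Wells 210 > Hill Ranch 150 > North Farm 90 > Low Meadow 50 > Mesa Fields 20.
Twin Wells takes 40 to reach its cap of 40 ; 95 left.
Give Hill Ranch 40 to hit its cap of 40 ; 55 left.
North Farm takes 50 to reach its cap of 50 ; 5 left.
Low Meadow has room for 70 but only 5 remain, so it gets 5.
Total = 210×40 + 150×40 + 90×50 + 50×5 = 19150.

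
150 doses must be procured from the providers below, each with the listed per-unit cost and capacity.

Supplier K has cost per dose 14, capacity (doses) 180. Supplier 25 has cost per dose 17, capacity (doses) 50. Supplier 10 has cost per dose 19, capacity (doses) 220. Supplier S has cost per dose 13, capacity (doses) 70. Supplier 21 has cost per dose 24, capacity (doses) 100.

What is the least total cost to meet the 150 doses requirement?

Cheapest first:
Supplier S (13): use full 70 — 80 doses to go.
Supplier K at 14: take 80 of its 180 — requirement met.
Supplier 25, Supplier 10, Supplier 21: unused.
Cost = 70×13 + 80×14 = 2030.

2030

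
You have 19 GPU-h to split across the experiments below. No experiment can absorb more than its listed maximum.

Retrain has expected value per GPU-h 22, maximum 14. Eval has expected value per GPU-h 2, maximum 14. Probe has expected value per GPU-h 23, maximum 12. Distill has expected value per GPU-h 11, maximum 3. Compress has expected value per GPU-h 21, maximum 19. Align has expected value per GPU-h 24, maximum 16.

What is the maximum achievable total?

453

Highest expected value per GPU-h first: Align 24 > Probe 23 > Retrain 22 > Compress 21 > Distill 11 > Eval 2.
Align takes 16 to reach its cap of 16 — 3 left.
Probe: +3 (room for 12) → 3. Pool exhausted.
Total = 23×3 + 24×16 = 453.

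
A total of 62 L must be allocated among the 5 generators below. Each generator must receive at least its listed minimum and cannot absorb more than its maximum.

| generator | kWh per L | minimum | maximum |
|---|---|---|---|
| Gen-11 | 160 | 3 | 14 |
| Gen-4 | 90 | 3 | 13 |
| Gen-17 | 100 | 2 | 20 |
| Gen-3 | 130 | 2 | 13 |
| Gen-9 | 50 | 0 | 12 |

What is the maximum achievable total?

7200

Meeting every minimum uses 3+3+2+2+0 = 10 L, leaving 52.
Order the generators by kWh per L: Gen-11 160 > Gen-3 130 > Gen-17 100 > Gen-4 90 > Gen-9 50.
Give Gen-11 11 more to hit its cap of 14 → 41 left.
Gen-3 takes 11 more to reach its cap of 13 → 30 left.
Gen-17: +18 to 20 (cap) → 12 left.
Give Gen-4 10 more to hit its cap of 13 → 2 left.
Gen-9 has room for 12 more but only 2 remain, so it gets 2.
Total = 160×14 + 90×13 + 100×20 + 130×13 + 50×2 = 7200.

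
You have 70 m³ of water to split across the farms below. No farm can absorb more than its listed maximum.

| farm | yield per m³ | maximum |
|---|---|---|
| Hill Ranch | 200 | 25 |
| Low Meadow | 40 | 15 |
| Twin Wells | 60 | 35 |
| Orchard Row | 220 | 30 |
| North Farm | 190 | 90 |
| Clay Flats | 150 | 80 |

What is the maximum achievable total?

14450

Rank by yield per m³: Orchard Row 220 > Hill Ranch 200 > North Farm 190 > Clay Flats 150 > Twin Wells 60 > Low Meadow 40.
Orchard Row: +30 to 30 (cap) → 40 left.
Give Hill Ranch 25 to hit its cap of 25 → 15 left.
Only 15 left; North Farm takes them to reach 15.
Total = 200×25 + 220×30 + 190×15 = 14450.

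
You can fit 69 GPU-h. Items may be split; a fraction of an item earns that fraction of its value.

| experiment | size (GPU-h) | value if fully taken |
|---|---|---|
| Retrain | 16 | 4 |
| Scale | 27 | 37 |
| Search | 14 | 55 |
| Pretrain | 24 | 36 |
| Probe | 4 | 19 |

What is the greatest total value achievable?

Rank by value-to-size ratio: Probe 19/4≈4.75, Search 55/14≈3.93, Pretrain 36/24≈1.5, Scale 37/27≈1.37, Retrain 4/16≈0.25.
Probe: take in full, 4 GPU-h for value 19 → 65 left.
All 14 GPU-h of Search fit (value 55) → 51 remain.
Pretrain: take in full, 24 GPU-h for value 36 → 27 left.
All 27 GPU-h of Scale fit (value 37) → 0 remain.
Total value = 147.

147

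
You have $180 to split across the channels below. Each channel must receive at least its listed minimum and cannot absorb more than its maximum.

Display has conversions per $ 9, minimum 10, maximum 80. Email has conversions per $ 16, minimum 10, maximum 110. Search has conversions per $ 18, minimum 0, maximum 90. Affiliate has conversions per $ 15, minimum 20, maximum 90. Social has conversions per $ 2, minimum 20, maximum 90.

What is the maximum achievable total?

2690

Meeting every minimum uses 10+10+0+20+20 = 60 $, leaving 120.
Rank by conversions per $: Search 18 > Email 16 > Affiliate 15 > Display 9 > Social 2.
Give Search 90 more to hit its cap of 90 ; 30 left.
Only 30 left; Email takes them to reach 40.
Total = 9×10 + 16×40 + 18×90 + 15×20 + 2×20 = 2690.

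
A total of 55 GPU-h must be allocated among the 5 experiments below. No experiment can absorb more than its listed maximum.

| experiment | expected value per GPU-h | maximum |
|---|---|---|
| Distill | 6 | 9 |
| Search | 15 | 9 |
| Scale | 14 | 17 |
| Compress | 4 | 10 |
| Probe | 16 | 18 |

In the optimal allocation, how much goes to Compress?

2

Highest expected value per GPU-h first: Probe 16 > Search 15 > Scale 14 > Distill 6 > Compress 4.
Probe takes 18 to reach its cap of 18 — 37 left.
Search takes 9 to reach its cap of 9 — 28 left.
Give Scale 17 to hit its cap of 17 — 11 left.
Distill: +9 to 9 (cap) — 2 left.
Compress has room for 10 but only 2 remain, so it gets 2.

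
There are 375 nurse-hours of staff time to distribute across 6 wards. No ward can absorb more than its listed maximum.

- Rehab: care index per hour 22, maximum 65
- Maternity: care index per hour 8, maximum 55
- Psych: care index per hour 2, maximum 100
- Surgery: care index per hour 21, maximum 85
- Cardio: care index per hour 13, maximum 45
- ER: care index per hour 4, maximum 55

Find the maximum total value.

4600

Highest care index per hour first: Rehab 22 > Surgery 21 > Cardio 13 > Maternity 8 > ER 4 > Psych 2.
Rehab takes 65 to reach its cap of 65 → 310 left.
Give Surgery 85 to hit its cap of 85 → 225 left.
Give Cardio 45 to hit its cap of 45 → 180 left.
Give Maternity 55 to hit its cap of 55 → 125 left.
Give ER 55 to hit its cap of 55 → 70 left.
Psych: +70 (room for 100) → 70. Pool exhausted.
Total = 22×65 + 8×55 + 2×70 + 21×85 + 13×45 + 4×55 = 4600.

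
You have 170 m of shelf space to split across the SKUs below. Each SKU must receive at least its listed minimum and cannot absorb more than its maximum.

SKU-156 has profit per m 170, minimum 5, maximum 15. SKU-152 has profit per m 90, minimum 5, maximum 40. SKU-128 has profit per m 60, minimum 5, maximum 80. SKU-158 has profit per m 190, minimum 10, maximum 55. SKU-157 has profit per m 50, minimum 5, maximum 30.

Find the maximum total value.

Meeting every minimum uses 5+5+5+10+5 = 30 m, leaving 140.
Rank by profit per m: SKU-158 190 > SKU-156 170 > SKU-152 90 > SKU-128 60 > SKU-157 50.
Give SKU-158 45 more to hit its cap of 55 → 95 left.
SKU-156 takes 10 more to reach its cap of 15 → 85 left.
Give SKU-152 35 more to hit its cap of 40 → 50 left.
Only 50 left; SKU-128 takes them to reach 55.
Total = 170×15 + 90×40 + 60×55 + 190×55 + 50×5 = 20150.

20150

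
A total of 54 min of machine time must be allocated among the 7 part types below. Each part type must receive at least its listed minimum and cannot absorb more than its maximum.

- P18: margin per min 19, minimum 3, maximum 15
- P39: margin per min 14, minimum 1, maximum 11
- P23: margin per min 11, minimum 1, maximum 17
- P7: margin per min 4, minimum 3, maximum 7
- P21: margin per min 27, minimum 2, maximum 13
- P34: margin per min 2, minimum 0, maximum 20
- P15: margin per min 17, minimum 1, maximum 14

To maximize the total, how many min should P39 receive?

8

Meeting every minimum uses 3+1+1+3+2+0+1 = 11 min, leaving 43.
Order the part types by margin per min: P21 27 > P18 19 > P15 17 > P39 14 > P23 11 > P7 4 > P34 2.
P21: +11 to 13 (cap) → 32 left.
P18: +12 to 15 (cap) → 20 left.
P15: +13 to 14 (cap) → 7 left.
P39: +7 (room for 10) → 8. Pool exhausted.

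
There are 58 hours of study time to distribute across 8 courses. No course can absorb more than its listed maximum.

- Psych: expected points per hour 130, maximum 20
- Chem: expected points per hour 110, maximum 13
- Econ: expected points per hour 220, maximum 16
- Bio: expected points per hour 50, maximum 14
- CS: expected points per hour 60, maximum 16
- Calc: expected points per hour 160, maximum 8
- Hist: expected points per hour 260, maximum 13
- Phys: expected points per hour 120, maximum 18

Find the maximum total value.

Order the courses by expected points per hour: Hist 260 > Econ 220 > Calc 160 > Psych 130 > Phys 120 > Chem 110 > CS 60 > Bio 50.
Hist takes 13 to reach its cap of 13 — 45 left.
Give Econ 16 to hit its cap of 16 — 29 left.
Calc takes 8 to reach its cap of 8 — 21 left.
Psych: +20 to 20 (cap) — 1 left.
Only 1 left; Phys takes them to reach 1.
Total = 130×20 + 220×16 + 160×8 + 260×13 + 120×1 = 10900.

10900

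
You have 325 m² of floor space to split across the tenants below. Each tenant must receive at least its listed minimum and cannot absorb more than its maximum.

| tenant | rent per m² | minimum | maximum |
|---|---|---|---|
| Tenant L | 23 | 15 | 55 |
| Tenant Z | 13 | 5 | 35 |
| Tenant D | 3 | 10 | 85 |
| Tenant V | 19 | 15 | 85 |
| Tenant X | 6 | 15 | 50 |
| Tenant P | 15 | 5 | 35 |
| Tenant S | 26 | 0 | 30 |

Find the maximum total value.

Meeting every minimum uses 15+5+10+15+15+5+0 = 65 m², leaving 260.
Highest rent per m² first: Tenant S 26 > Tenant L 23 > Tenant V 19 > Tenant P 15 > Tenant Z 13 > Tenant X 6 > Tenant D 3.
Tenant S takes 30 more to reach its cap of 30 → 230 left.
Give Tenant L 40 more to hit its cap of 55 → 190 left.
Give Tenant V 70 more to hit its cap of 85 → 120 left.
Tenant P: +30 to 35 (cap) → 90 left.
Tenant Z: +30 to 35 (cap) → 60 left.
Give Tenant X 35 more to hit its cap of 50 → 25 left.
Only 25 left; Tenant D takes them to reach 35.
Total = 23×55 + 13×35 + 3×35 + 19×85 + 6×50 + 15×35 + 26×30 = 5045.

5045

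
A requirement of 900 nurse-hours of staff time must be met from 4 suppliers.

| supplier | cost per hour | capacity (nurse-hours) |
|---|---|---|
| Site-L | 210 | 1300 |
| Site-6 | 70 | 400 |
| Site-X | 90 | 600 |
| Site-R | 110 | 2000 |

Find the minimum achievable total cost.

Fill from the cheapest supplier first.
Site-6 at 70: take all 400 nurse-hours → 500 still needed.
Site-X (90): take the remaining 500 → done.
Site-R, Site-L: unused.
Cost = 400×70 + 500×90 = 73000.

73000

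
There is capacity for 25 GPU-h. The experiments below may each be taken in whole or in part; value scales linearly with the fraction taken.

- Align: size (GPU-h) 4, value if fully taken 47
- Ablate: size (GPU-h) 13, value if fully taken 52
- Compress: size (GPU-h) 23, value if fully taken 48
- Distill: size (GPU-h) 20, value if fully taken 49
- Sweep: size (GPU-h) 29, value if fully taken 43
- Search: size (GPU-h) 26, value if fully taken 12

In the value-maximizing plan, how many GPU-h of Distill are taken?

8

Rank by value-to-size ratio: Align 47/4≈11.8, Ablate 52/13≈4, Distill 49/20≈2.45, Compress 48/23≈2.09, Sweep 43/29≈1.48, Search 12/26≈0.462.
Align: take in full, 4 GPU-h for value 47 ; 21 left.
All 13 GPU-h of Ablate fit (value 52) ; 8 remain.
Only 8 GPU-h remain; take 8/20 of Distill for value 49×8/20 = 19.6.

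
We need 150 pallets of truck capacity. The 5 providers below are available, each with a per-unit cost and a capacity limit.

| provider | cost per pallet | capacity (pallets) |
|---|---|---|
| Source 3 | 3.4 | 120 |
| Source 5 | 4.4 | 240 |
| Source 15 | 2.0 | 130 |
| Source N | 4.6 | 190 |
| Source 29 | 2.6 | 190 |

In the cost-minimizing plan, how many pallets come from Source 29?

Use providers in increasing cost order.
Take 130 from Source 15 at 2.0 ; need 20 more.
Source 29 (2.6): take the remaining 20 ; done.
Source 3, Source 5, Source N: unused.

20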